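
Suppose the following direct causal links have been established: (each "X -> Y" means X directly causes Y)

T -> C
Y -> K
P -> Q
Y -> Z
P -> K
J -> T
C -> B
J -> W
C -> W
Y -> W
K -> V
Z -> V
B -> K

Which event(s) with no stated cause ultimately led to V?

J, P, Y

Tracing upstream from V: V ← K ← B ← C ← T ← J.
A separate upstream branch: V ← K ← P.
A separate upstream branch: V ← Z ← Y.
Each of those chain origins has no stated cause.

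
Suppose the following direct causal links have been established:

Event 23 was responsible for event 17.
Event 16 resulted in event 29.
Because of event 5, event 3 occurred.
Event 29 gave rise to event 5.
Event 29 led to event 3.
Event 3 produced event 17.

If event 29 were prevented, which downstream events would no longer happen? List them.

Downstream of event 29: event 5, event 3, event 17.
Of those, still caused via another path: event 17.
The remainder have no surviving cause.

event 3, event 5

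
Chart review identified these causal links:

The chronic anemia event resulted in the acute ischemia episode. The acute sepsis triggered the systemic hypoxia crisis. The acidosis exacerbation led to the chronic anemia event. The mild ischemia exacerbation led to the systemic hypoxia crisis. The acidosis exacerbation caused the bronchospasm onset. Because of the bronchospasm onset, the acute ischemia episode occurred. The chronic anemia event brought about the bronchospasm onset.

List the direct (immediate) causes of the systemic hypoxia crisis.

the acute sepsis, the mild ischemia exacerbation

the acute sepsis, the mild ischemia exacerbation → the systemic hypoxia crisis with nothing further upstream stated.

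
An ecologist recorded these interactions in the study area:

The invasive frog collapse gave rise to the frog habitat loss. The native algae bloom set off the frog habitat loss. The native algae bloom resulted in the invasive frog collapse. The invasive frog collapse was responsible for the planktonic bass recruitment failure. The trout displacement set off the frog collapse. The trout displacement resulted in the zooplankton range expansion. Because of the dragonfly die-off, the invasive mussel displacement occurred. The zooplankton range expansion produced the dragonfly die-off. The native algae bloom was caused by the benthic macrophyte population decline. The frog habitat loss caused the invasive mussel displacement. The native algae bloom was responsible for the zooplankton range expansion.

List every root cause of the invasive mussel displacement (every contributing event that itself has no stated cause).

Tracing upstream from the invasive mussel displacement: the invasive mussel displacement ← the frog habitat loss ← the native algae bloom ← the benthic macrophyte population decline.
A separate upstream branch: the invasive mussel displacement ← the dragonfly die-off ← the zooplankton range expansion ← the trout displacement.
Each of those chain origins has no stated cause.

the benthic macrophyte population decline, the trout displacement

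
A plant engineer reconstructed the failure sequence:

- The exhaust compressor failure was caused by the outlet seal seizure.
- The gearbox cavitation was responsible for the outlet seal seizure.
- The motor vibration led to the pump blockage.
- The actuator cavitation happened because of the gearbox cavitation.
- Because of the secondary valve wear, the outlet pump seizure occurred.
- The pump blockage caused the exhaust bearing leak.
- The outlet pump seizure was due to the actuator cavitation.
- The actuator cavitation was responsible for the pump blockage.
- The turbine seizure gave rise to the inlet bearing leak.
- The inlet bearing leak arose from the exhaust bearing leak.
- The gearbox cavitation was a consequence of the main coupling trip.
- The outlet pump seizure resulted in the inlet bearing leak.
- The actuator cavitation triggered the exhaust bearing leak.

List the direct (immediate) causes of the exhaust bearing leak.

Upstream contributors include the main coupling trip, the gearbox cavitation, the motor vibration, but only the actuator cavitation, the pump blockage feed directly into the exhaust bearing leak.

the actuator cavitation, the pump blockage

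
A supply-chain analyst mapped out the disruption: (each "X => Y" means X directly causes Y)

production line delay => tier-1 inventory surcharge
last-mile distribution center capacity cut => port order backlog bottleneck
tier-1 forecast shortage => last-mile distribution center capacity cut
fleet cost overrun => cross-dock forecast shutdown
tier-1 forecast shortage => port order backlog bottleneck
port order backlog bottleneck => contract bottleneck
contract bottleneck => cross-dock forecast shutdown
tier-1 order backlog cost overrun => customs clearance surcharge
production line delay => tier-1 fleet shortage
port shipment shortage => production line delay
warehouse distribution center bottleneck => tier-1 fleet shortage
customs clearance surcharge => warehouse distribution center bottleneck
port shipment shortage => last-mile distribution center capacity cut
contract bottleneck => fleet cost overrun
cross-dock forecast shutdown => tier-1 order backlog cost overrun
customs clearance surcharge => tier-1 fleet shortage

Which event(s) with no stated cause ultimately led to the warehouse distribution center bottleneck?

Tracing upstream from the warehouse distribution center bottleneck: the warehouse distribution center bottleneck ← the customs clearance surcharge ← the tier-1 order backlog cost overrun ← the cross-dock forecast shutdown ← the contract bottleneck ← the port order backlog bottleneck ← the last-mile distribution center capacity cut ← the port shipment shortage.
A separate upstream branch: the warehouse distribution center bottleneck ← the customs clearance surcharge ← the tier-1 order backlog cost overrun ← the cross-dock forecast shutdown ← the contract bottleneck ← the port order backlog bottleneck ← the tier-1 forecast shortage.
Each of those chain origins has no stated cause.

the port shipment shortage, the tier-1 forecast shortage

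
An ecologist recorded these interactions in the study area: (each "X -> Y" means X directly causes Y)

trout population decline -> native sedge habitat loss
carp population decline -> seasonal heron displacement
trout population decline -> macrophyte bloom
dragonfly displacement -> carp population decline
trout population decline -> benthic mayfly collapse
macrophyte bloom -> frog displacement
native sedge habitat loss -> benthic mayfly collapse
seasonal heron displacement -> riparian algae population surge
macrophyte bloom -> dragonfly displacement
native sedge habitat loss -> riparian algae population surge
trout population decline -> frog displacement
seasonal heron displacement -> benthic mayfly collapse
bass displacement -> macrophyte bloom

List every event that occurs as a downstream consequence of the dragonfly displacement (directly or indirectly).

Direct effects: the carp population decline.
2 steps out: the seasonal heron displacement.
3 steps out: the riparian algae population surge, the benthic mayfly collapse.
Not reachable from it: the trout population decline, the bass displacement, the macrophyte bloom, the frog displacement, the native sedge habitat loss.

the benthic mayfly collapse, the carp population decline, the riparian algae population surge, the seasonal heron displacement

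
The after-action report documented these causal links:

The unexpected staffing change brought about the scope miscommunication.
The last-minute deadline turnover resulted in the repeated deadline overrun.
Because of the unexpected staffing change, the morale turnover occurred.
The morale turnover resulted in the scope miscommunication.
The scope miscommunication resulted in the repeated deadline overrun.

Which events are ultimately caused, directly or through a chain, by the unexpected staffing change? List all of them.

Direct effects: the morale turnover, the scope miscommunication.
2 steps out: the repeated deadline overrun.
Not reachable from it: the last-minute deadline turnover.

the morale turnover, the repeated deadline overrun, the scope miscommunication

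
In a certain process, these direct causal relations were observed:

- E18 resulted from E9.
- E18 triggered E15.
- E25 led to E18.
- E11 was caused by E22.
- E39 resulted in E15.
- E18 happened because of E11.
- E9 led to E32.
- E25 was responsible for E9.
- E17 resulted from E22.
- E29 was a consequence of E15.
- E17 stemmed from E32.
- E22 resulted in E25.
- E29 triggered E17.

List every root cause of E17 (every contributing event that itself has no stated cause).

E22, E39

Tracing upstream from E17: E17 ← E22.
A separate upstream branch: E17 ← E29 ← E15 ← E39.
Each of those chain origins has no stated cause.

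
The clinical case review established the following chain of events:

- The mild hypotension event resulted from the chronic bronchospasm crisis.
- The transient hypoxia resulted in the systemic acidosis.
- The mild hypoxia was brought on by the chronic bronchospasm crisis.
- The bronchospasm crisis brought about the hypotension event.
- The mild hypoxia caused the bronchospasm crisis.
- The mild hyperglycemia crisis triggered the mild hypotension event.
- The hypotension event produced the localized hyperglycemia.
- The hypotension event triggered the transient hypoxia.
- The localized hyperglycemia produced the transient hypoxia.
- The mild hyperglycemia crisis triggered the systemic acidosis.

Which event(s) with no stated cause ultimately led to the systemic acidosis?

Tracing upstream from the systemic acidosis: the systemic acidosis ← the transient hypoxia ← the hypotension event ← the bronchospasm crisis ← the mild hypoxia ← the chronic bronchospasm crisis.
A separate upstream branch: the systemic acidosis ← the mild hyperglycemia crisis.
Each of those chain origins has no stated cause.

the chronic bronchospasm crisis, the mild hyperglycemia crisis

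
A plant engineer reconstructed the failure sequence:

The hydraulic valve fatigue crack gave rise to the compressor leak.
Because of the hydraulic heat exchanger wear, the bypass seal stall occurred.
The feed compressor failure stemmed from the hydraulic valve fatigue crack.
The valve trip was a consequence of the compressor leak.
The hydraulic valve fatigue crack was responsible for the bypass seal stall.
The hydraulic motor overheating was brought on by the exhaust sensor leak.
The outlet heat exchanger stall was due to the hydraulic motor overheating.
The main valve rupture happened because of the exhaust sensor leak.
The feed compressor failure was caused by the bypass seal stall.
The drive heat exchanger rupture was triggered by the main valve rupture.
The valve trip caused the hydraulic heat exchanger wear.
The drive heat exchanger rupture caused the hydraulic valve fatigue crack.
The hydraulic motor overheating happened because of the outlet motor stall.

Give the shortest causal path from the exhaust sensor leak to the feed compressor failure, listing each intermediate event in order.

the exhaust sensor leak → the main valve rupture → the drive heat exchanger rupture → the hydraulic valve fatigue crack → the feed compressor failure

the exhaust sensor leak → the main valve rupture
the main valve rupture → the drive heat exchanger rupture
the drive heat exchanger rupture → the hydraulic valve fatigue crack
the hydraulic valve fatigue crack → the feed compressor failure
Length: 4 steps.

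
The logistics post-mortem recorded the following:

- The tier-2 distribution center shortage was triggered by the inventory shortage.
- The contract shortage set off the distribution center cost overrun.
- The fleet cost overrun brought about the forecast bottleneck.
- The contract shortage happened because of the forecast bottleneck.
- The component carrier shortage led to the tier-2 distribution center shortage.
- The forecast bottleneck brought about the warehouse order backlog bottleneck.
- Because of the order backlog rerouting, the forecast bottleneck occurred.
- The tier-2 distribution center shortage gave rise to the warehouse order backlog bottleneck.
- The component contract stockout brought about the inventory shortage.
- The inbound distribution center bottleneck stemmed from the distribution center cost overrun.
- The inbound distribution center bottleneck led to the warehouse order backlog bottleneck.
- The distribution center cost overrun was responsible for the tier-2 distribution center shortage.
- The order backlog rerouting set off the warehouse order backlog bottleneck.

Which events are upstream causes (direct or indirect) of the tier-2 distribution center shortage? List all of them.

the component carrier shortage, the component contract stockout, the contract shortage, the distribution center cost overrun, the fleet cost overrun, the forecast bottleneck, the inventory shortage, the order backlog rerouting

Immediate causes of the tier-2 distribution center shortage: the component carrier shortage, the inventory shortage, the distribution center cost overrun.
Further upstream: the order backlog rerouting, the component contract stockout, the fleet cost overrun, the forecast bottleneck, the contract shortage.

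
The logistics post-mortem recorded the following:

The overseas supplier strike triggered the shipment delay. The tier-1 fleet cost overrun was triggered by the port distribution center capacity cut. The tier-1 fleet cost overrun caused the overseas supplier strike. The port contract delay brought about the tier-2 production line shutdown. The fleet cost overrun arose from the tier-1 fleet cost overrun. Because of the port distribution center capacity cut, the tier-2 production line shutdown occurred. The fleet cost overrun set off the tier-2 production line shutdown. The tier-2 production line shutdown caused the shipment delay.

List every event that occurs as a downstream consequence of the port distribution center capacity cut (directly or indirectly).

Direct effects: the tier-1 fleet cost overrun, the tier-2 production line shutdown.
2 steps out: the overseas supplier strike, the fleet cost overrun, the shipment delay.
Not reachable from it: the port contract delay.

the fleet cost overrun, the overseas supplier strike, the shipment delay, the tier-1 fleet cost overrun, the tier-2 production line shutdown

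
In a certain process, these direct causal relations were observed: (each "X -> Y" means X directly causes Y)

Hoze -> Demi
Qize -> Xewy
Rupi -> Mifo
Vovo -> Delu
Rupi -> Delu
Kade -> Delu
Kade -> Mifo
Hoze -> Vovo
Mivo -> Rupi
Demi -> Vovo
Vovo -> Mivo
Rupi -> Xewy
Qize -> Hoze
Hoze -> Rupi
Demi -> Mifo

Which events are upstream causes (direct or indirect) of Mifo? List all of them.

Demi, Hoze, Kade, Mivo, Qize, Rupi, Vovo

Immediate causes of Mifo: Demi, Kade, Rupi.
Further upstream: Qize, Hoze, Vovo, Mivo.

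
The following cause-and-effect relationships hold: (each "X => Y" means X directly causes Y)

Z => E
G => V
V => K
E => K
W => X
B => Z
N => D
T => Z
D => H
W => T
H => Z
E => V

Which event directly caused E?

Z

Upstream contributors include N, D, W, B, H, T, but only Z feeds directly into E.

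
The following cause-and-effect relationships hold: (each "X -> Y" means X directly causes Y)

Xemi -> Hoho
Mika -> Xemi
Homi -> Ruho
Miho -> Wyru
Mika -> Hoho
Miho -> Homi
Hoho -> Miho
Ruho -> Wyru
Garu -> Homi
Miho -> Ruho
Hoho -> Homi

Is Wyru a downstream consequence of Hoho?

Yes

There is a causal chain: Hoho → Miho → Wyru.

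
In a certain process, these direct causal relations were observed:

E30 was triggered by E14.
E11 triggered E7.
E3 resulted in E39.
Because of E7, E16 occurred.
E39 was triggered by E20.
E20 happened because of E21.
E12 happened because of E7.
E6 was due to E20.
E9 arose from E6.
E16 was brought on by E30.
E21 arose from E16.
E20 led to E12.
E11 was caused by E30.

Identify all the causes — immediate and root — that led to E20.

E11, E14, E16, E21, E30, E7

Immediate cause of E20: E21.
Further upstream: E14, E30, E11, E7, E16.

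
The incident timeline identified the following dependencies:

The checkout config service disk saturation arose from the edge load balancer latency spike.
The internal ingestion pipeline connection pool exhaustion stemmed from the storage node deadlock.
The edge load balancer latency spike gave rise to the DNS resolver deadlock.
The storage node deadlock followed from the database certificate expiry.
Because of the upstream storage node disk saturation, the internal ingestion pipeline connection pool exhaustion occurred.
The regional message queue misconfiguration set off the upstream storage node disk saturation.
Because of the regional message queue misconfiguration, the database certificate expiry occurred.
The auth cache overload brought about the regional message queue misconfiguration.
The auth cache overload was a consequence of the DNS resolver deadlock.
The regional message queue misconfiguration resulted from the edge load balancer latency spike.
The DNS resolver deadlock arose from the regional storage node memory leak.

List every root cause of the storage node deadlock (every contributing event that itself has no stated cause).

the edge load balancer latency spike, the regional storage node memory leak

Tracing upstream from the storage node deadlock: the storage node deadlock ← the database certificate expiry ← the regional message queue misconfiguration ← the edge load balancer latency spike.
A separate upstream branch: the storage node deadlock ← the database certificate expiry ← the regional message queue misconfiguration ← the auth cache overload ← the DNS resolver deadlock ← the regional storage node memory leak.
Each of those chain origins has no stated cause.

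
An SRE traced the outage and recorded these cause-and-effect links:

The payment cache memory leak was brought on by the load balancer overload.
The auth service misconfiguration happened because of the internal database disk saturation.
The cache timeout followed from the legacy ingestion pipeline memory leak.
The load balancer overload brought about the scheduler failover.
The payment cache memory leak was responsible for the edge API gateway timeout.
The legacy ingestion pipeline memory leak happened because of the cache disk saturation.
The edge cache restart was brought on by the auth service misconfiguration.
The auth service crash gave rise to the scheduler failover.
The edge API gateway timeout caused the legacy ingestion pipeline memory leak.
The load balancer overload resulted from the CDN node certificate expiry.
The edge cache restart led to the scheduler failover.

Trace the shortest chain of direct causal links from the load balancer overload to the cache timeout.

the load balancer overload → the payment cache memory leak → the edge API gateway timeout → the legacy ingestion pipeline memory leak → the cache timeout

the load balancer overload → the payment cache memory leak
the payment cache memory leak → the edge API gateway timeout
the edge API gateway timeout → the legacy ingestion pipeline memory leak
the legacy ingestion pipeline memory leak → the cache timeout
Length: 4 steps.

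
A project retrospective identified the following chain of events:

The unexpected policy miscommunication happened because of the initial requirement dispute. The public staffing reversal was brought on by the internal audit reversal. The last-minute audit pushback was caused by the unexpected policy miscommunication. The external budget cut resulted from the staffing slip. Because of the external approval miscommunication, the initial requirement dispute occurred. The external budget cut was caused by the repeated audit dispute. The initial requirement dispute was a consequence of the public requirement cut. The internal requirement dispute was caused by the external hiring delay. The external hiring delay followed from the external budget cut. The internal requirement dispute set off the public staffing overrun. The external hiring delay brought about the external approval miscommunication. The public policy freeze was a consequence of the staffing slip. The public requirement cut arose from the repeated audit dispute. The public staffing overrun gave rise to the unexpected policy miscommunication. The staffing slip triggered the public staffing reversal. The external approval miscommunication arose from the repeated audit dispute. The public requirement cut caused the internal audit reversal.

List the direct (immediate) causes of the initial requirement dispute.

the external approval miscommunication, the public requirement cut

Upstream contributors include the repeated audit dispute, the staffing slip, the external budget cut, the external hiring delay, but only the external approval miscommunication, the public requirement cut feed directly into the initial requirement dispute.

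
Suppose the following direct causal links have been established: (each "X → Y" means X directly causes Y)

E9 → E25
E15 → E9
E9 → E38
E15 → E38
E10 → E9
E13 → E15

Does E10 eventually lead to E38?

There is a causal chain: E10 → E9 → E38.

Yes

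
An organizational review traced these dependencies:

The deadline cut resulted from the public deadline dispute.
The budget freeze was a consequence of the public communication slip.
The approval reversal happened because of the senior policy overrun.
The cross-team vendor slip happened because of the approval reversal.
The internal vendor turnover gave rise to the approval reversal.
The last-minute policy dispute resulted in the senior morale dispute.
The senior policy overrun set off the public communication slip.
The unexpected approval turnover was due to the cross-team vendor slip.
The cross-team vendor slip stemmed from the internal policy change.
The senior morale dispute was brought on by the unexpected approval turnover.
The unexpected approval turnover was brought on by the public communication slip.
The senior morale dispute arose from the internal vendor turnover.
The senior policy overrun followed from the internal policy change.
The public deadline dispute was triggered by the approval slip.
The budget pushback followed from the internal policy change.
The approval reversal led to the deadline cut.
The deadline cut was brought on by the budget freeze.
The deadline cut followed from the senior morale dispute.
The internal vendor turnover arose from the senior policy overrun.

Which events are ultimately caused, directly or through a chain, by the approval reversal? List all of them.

the cross-team vendor slip, the deadline cut, the senior morale dispute, the unexpected approval turnover

Direct effects: the cross-team vendor slip, the deadline cut.
2 steps out: the unexpected approval turnover.
3 steps out: the senior morale dispute.
Not reachable from it: the internal policy change, the senior policy overrun, the budget pushback, the internal vendor turnover, the last-minute policy dispute, the approval slip, the public communication slip, the public deadline dispute, the budget freeze.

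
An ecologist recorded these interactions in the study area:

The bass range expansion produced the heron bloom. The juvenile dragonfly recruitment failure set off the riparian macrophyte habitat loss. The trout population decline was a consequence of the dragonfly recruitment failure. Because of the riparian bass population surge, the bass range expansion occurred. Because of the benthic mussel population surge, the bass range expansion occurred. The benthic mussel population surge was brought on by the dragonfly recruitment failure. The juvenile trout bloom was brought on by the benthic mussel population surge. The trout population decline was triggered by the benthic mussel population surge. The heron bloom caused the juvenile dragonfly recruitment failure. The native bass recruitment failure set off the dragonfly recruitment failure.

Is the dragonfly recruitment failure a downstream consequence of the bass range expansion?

No

The bass range expansion leads to the heron bloom, the juvenile dragonfly recruitment failure, the riparian macrophyte habitat loss; the dragonfly recruitment failure is not among them.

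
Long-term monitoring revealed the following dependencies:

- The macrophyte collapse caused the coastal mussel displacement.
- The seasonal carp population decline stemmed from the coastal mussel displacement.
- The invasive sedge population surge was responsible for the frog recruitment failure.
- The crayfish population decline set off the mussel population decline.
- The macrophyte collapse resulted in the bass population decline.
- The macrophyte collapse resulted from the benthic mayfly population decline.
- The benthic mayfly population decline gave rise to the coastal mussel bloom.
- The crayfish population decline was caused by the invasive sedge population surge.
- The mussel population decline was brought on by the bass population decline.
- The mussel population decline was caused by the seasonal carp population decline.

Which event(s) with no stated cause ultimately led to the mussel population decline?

the benthic mayfly population decline, the invasive sedge population surge

Tracing upstream from the mussel population decline: the mussel population decline ← the bass population decline ← the macrophyte collapse ← the benthic mayfly population decline.
A separate upstream branch: the mussel population decline ← the crayfish population decline ← the invasive sedge population surge.
Each of those chain origins has no stated cause.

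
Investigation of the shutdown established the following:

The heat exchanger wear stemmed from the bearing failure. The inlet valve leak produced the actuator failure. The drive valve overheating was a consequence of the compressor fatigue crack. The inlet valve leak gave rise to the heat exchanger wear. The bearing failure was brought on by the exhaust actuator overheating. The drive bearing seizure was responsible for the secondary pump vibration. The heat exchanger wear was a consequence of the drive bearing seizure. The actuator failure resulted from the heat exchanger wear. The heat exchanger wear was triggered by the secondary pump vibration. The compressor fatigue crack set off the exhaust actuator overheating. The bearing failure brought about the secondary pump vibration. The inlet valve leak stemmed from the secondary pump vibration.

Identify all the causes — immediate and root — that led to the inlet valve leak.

Immediate cause of the inlet valve leak: the secondary pump vibration.
Further upstream: the compressor fatigue crack, the drive bearing seizure, the exhaust actuator overheating, the bearing failure.

the bearing failure, the compressor fatigue crack, the drive bearing seizure, the exhaust actuator overheating, the secondary pump vibration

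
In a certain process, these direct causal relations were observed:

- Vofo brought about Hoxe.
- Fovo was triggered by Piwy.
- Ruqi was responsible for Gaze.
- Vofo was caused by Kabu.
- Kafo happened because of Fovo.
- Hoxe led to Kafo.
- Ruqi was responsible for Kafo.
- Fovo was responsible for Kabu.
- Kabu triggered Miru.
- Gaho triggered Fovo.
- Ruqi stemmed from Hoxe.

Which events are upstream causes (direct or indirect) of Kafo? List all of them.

Immediate causes of Kafo: Fovo, Hoxe, Ruqi.
Further upstream: Piwy, Gaho, Kabu, Vofo.

Fovo, Gaho, Hoxe, Kabu, Piwy, Ruqi, Vofo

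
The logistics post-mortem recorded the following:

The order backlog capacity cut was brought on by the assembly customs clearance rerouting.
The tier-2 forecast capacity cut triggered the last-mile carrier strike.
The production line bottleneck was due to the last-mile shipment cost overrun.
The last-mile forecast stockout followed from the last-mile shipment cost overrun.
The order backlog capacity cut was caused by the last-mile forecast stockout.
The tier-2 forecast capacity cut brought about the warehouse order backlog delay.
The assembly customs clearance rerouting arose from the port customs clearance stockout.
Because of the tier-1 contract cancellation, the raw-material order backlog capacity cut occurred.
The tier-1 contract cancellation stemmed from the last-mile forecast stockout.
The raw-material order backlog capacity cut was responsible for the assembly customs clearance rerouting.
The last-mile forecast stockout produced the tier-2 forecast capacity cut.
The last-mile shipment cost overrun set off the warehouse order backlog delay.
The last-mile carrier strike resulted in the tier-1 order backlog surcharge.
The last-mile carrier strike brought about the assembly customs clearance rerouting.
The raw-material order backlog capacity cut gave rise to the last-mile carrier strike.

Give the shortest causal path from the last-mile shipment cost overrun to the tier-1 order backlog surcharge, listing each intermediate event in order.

the last-mile shipment cost overrun → the last-mile forecast stockout → the tier-2 forecast capacity cut → the last-mile carrier strike → the tier-1 order backlog surcharge

the last-mile shipment cost overrun → the last-mile forecast stockout
the last-mile forecast stockout → the tier-2 forecast capacity cut
the tier-2 forecast capacity cut → the last-mile carrier strike
the last-mile carrier strike → the tier-1 order backlog surcharge
Length: 4 steps.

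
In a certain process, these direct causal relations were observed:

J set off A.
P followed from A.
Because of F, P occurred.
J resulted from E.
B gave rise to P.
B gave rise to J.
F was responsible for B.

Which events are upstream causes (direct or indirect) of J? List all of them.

B, E, F

Immediate causes of J: B, E.
Further upstream: F.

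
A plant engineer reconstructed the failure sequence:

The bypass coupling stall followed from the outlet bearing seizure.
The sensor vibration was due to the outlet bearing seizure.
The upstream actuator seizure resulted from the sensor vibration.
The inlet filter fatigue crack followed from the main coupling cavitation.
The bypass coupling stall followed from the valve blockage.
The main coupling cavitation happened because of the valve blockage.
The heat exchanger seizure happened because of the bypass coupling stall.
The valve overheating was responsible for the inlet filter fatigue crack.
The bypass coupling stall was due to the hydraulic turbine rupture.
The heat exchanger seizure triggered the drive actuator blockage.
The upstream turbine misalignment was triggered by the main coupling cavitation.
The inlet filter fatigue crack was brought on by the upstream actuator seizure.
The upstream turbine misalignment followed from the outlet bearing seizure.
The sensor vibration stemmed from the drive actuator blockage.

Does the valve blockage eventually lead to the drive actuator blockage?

Yes

There is a causal chain: the valve blockage → the bypass coupling stall → the heat exchanger seizure → the drive actuator blockage.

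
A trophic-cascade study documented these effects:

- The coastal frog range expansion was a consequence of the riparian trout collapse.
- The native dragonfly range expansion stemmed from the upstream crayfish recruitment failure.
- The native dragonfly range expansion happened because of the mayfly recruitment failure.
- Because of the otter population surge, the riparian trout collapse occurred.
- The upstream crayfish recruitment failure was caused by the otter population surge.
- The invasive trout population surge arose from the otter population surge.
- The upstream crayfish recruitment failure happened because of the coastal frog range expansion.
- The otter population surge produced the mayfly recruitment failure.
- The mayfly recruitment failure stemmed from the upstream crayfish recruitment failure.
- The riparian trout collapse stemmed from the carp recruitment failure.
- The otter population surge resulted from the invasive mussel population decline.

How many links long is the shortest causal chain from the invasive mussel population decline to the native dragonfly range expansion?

3

Shortest chain: the invasive mussel population decline → the otter population surge → the upstream crayfish recruitment failure → the native dragonfly range expansion.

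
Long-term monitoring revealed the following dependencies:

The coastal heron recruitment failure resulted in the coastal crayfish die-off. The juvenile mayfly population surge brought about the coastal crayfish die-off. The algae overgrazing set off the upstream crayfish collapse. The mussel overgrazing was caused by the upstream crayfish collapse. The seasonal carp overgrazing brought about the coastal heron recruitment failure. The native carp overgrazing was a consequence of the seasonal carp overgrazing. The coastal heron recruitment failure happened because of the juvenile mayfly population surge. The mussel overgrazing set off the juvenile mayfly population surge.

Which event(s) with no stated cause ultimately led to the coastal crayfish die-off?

Tracing upstream from the coastal crayfish die-off: the coastal crayfish die-off ← the coastal heron recruitment failure ← the seasonal carp overgrazing.
A separate upstream branch: the coastal crayfish die-off ← the juvenile mayfly population surge ← the mussel overgrazing ← the upstream crayfish collapse ← the algae overgrazing.
Each of those chain origins has no stated cause.

the algae overgrazing, the seasonal carp overgrazing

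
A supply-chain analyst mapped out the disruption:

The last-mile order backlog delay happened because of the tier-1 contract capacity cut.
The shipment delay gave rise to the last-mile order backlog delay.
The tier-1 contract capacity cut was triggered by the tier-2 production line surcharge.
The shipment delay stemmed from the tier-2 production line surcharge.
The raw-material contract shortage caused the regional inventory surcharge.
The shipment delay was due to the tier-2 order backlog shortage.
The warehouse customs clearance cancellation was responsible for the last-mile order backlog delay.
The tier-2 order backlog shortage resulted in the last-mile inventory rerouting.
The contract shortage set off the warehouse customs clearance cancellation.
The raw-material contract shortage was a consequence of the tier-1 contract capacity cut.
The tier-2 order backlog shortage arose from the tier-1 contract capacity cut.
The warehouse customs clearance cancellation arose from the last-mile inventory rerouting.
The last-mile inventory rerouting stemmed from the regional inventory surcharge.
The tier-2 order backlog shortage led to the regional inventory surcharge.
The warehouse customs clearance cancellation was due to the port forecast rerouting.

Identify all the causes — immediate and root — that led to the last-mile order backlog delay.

the contract shortage, the last-mile inventory rerouting, the port forecast rerouting, the raw-material contract shortage, the regional inventory surcharge, the shipment delay, the tier-1 contract capacity cut, the tier-2 order backlog shortage, the tier-2 production line surcharge, the warehouse customs clearance cancellation

Immediate causes of the last-mile order backlog delay: the tier-1 contract capacity cut, the shipment delay, the warehouse customs clearance cancellation.
Further upstream: the tier-2 production line surcharge, the raw-material contract shortage, the tier-2 order backlog shortage, the regional inventory surcharge, the port forecast rerouting, the contract shortage, the last-mile inventory rerouting.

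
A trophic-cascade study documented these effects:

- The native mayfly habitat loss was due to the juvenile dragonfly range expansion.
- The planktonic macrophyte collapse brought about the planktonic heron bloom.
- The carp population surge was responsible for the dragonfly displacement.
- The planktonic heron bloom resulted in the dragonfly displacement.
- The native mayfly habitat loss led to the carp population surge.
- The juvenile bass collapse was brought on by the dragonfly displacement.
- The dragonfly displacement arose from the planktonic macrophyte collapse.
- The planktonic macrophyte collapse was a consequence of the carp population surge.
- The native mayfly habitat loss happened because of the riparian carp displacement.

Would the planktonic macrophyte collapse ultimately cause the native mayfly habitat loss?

The planktonic macrophyte collapse leads to the planktonic heron bloom, the dragonfly displacement, the juvenile bass collapse; the native mayfly habitat loss is not among them.

No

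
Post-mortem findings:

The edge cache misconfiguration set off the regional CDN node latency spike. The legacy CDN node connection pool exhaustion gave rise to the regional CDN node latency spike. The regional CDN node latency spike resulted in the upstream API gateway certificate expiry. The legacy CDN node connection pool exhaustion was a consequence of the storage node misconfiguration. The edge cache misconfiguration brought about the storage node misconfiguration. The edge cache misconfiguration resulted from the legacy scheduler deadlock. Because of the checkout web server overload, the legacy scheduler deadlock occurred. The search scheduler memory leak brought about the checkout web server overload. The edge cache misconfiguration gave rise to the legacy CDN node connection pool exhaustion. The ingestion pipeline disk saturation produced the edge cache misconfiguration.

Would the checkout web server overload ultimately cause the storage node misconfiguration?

There is a causal chain: the checkout web server overload → the legacy scheduler deadlock → the edge cache misconfiguration → the storage node misconfiguration.

Yes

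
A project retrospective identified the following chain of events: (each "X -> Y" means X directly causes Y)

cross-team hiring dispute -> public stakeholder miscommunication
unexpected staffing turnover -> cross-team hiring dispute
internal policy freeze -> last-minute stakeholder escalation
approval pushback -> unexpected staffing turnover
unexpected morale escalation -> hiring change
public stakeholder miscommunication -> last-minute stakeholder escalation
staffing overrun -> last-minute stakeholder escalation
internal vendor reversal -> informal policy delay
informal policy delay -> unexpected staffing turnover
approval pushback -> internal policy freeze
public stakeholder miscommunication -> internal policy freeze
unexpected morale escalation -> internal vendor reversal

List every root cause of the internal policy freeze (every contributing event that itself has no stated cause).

Tracing upstream from the internal policy freeze: the internal policy freeze ← the approval pushback.
A separate upstream branch: the internal policy freeze ← the public stakeholder miscommunication ← the cross-team hiring dispute ← the unexpected staffing turnover ← the informal policy delay ← the internal vendor reversal ← the unexpected morale escalation.
Each of those chain origins has no stated cause.

the approval pushback, the unexpected morale escalation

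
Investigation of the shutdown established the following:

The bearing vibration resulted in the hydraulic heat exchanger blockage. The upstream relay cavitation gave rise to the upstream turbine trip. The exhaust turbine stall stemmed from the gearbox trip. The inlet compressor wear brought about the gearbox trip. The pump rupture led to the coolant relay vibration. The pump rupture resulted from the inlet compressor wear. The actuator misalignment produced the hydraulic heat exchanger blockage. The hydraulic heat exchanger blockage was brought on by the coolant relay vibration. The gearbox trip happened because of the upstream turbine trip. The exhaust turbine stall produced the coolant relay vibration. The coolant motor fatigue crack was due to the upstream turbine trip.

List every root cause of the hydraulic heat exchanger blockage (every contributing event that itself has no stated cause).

Tracing upstream from the hydraulic heat exchanger blockage: the hydraulic heat exchanger blockage ← the coolant relay vibration ← the exhaust turbine stall ← the gearbox trip ← the upstream turbine trip ← the upstream relay cavitation.
A separate upstream branch: the hydraulic heat exchanger blockage ← the coolant relay vibration ← the pump rupture ← the inlet compressor wear.
A separate upstream branch: the hydraulic heat exchanger blockage ← the actuator misalignment.
A separate upstream branch: the hydraulic heat exchanger blockage ← the bearing vibration.
Each of those chain origins has no stated cause.

the actuator misalignment, the bearing vibration, the inlet compressor wear, the upstream relay cavitation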